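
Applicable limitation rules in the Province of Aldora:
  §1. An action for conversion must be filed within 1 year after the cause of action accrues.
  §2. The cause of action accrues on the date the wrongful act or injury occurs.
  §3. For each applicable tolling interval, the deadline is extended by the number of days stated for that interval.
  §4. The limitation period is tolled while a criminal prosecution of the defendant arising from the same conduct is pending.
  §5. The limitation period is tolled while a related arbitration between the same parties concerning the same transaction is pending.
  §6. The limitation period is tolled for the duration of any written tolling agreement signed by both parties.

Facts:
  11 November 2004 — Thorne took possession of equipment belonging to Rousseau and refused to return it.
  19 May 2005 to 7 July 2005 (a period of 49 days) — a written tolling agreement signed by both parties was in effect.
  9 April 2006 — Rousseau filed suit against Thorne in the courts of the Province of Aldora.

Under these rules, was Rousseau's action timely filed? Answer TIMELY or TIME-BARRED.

TIME-BARRED

The cause of action accrued on 11 November 2004, the date of the act.
Adding the 1 year base period to 11 November 2004 gives a deadline of 11 November 2005, before any tolling.
The written tolling agreement from 19 May 2005 to 7 July 2005 tolled the period for 49 days, extending the deadline to 30 December 2005.
Filing on 9 April 2006 missed the 30 December 2005 deadline — the action is time-barred.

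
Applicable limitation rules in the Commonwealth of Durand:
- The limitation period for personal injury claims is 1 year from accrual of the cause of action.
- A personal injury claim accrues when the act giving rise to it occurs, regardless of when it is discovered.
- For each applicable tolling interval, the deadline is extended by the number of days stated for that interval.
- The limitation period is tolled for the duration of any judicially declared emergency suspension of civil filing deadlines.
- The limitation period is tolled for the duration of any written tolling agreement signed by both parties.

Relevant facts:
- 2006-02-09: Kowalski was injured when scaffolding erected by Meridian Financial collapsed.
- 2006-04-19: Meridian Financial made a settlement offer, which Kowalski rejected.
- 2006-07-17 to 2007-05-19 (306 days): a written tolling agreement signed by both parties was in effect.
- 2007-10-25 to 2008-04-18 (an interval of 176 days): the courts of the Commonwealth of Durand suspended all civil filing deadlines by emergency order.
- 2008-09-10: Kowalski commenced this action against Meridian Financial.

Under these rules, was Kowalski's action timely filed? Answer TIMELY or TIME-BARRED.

TIME-BARRED

The claim accrued on 2006-02-09, when the wrongful act occurred.
1 year from 2006-02-09 is 2007-02-09.
The written tolling agreement from 2006-07-17 to 2007-05-19 tolled the period for 306 days, extending the deadline to 2007-12-12.
The emergency suspension of filing deadlines from 2007-10-25 to 2008-04-18 tolled the period for 176 days, extending the deadline to 2008-06-05.
The other events in the timeline have no effect on the limitation period under the stated rules.
The 2008-09-10 filing falls after the 2008-06-05 deadline; the claim is time-barred.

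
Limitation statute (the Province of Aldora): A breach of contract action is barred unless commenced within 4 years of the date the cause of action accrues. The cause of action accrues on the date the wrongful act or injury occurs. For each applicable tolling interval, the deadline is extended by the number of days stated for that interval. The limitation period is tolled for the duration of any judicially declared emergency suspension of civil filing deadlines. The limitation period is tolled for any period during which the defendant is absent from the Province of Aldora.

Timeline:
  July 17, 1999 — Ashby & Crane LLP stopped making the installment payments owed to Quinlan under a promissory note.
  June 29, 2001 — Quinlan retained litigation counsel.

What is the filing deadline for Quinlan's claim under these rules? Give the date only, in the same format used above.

July 17, 2003

The limitation period began to run on July 17, 1999.
Adding the 4 years base period to July 17, 1999 gives a deadline of July 17, 2003, before any tolling.
None of the other events listed affects the running of the period under the stated rules.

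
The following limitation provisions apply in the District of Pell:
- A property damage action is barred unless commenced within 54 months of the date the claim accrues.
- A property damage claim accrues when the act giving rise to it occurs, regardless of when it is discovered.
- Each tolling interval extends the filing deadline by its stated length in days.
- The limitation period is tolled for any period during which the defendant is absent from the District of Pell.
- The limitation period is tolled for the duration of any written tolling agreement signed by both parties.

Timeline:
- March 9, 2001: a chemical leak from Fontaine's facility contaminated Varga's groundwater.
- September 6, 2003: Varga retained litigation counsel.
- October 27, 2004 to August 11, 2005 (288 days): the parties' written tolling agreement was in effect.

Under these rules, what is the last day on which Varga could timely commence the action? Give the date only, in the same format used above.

The limitation period began to run on March 9, 2001.
The untolled deadline — 54 months after March 9, 2001 — is September 9, 2005.
The period was tolled for 288 days by the written tolling agreement (October 27, 2004 to August 11, 2005), pushing the deadline to June 24, 2006.
The other events in the timeline have no effect on the limitation period under the stated rules.

June 24, 2006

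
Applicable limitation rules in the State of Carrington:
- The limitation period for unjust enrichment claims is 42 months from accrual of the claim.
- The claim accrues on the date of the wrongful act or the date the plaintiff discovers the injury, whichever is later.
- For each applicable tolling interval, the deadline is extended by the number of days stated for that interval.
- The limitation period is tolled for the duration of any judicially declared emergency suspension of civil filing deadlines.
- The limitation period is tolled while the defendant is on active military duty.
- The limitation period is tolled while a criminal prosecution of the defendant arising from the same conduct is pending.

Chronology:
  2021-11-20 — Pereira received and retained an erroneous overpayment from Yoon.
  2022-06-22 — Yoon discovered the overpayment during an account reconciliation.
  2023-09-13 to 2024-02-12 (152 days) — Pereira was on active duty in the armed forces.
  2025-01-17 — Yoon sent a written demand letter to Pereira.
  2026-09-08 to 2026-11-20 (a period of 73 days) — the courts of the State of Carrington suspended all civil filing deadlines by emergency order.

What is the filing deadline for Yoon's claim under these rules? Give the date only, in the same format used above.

The claim accrued on 2022-06-22 — the later of the 2021-11-20 act and the 2022-06-22 discovery.
Adding the 42 months base period to 2022-06-22 gives a deadline of 2025-12-22, before any tolling.
Because the defendant's active military service ran from 2023-09-13 to 2024-02-12, the deadline is extended by 152 days to 2026-05-23.
The emergency suspension of filing deadlines from 2026-09-08 to 2026-11-20 began after the period had already run on 2026-05-23, so it has no tolling effect.
None of the other events listed affects the running of the period under the stated rules.

2026-05-23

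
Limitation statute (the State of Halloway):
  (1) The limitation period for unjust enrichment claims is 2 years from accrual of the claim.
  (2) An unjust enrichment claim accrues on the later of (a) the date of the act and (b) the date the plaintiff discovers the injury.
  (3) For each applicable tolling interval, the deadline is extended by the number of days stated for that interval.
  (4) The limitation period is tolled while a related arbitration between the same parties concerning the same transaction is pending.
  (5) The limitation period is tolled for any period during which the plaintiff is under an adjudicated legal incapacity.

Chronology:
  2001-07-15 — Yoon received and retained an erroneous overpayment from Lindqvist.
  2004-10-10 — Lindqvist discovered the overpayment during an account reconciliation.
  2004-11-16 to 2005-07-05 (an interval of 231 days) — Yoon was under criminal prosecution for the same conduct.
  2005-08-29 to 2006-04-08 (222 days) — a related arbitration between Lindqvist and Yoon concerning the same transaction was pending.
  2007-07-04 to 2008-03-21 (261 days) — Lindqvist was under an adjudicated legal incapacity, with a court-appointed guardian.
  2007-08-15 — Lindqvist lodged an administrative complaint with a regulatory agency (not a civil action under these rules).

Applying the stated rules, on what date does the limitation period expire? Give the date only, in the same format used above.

The claim accrued on 2004-10-10 — the later of the 2001-07-15 act and the 2004-10-10 discovery.
Adding the 2 years base period to 2004-10-10 gives a deadline of 2006-10-10, before any tolling.
Because the pending related arbitration ran from 2005-08-29 to 2006-04-08, the deadline is extended by 222 days to 2007-05-20.
The plaintiff's legal incapacity from 2007-07-04 to 2008-03-21 began after the period had already run on 2007-05-20, so it has no tolling effect.
The pending criminal prosecution from 2004-11-16 to 2005-07-05 does not toll the period, because no stated rule makes a criminal prosecution a tolling event.
None of the other events listed affects the running of the period under the stated rules.

2007-05-20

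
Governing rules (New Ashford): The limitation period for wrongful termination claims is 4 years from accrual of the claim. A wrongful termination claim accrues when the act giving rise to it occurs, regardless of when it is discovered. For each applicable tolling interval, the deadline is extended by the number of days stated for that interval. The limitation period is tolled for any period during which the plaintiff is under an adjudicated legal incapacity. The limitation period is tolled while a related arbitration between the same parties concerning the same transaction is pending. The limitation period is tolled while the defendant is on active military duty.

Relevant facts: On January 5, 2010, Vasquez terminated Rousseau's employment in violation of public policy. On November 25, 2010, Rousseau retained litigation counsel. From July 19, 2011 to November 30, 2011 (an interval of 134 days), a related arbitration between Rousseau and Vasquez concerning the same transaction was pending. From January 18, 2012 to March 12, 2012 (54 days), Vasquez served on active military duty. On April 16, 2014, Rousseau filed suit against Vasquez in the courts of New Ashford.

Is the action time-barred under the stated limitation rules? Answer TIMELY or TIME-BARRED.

TIMELY

The claim accrued on January 5, 2010, when the wrongful act occurred.
4 years from January 5, 2010 is January 5, 2014.
Because the pending related arbitration ran from July 19, 2011 to November 30, 2011, the deadline is extended by 134 days to May 19, 2014.
The defendant's active military service from January 18, 2012 to March 12, 2012 tolled the period for 54 days, extending the deadline to July 12, 2014.
The other events in the timeline have no effect on the limitation period under the stated rules.
The April 16, 2014 filing precedes the July 12, 2014 deadline; the claim is timely.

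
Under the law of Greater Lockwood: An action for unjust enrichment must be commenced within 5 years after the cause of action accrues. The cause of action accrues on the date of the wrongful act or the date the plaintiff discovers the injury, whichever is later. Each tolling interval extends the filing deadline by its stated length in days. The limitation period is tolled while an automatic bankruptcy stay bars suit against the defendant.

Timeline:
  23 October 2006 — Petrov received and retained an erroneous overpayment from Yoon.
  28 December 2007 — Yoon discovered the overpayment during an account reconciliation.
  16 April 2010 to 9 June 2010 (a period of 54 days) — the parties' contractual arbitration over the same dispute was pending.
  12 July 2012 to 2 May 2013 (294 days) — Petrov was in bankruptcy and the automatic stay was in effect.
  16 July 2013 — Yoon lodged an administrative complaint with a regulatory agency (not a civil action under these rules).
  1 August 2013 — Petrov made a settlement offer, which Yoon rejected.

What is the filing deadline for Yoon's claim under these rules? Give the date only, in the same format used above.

The claim accrued on 28 December 2007 — the later of the 23 October 2006 act and the 28 December 2007 discovery.
Adding the 5 years base period to 28 December 2007 gives a deadline of 28 December 2012, before any tolling.
Because the automatic bankruptcy stay ran from 12 July 2012 to 2 May 2013, the deadline is extended by 294 days to 18 October 2013.
The pending related arbitration from 16 April 2010 to 9 June 2010 does not toll the period, because no stated rule makes a pending arbitration a tolling event.
The other events in the timeline have no effect on the limitation period under the stated rules.

18 October 2013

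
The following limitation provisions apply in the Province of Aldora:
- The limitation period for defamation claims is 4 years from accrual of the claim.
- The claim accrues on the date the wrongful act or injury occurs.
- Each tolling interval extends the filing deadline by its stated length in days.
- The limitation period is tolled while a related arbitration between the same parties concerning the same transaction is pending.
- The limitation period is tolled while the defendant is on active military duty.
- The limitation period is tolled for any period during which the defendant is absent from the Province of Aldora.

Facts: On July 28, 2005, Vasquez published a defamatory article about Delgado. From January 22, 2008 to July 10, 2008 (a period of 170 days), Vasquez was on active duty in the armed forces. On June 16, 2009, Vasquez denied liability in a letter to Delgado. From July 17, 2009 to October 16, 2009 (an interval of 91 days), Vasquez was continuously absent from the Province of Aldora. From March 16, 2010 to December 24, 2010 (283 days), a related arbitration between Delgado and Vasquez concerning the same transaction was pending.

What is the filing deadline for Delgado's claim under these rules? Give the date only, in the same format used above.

The claim accrued on July 28, 2005, when the wrongful act occurred.
The untolled deadline — 4 years after July 28, 2005 — is July 28, 2009.
The period was tolled for 170 days by the defendant's active military service (January 22, 2008 to July 10, 2008), pushing the deadline to January 14, 2010.
The period was tolled for 91 days by the defendant's absence from the jurisdiction (July 17, 2009 to October 16, 2009), pushing the deadline to April 15, 2010.
The pending related arbitration from March 16, 2010 to December 24, 2010 tolled the period for 283 days, extending the deadline to January 23, 2011.
None of the other events listed affects the running of the period under the stated rules.

January 23, 2011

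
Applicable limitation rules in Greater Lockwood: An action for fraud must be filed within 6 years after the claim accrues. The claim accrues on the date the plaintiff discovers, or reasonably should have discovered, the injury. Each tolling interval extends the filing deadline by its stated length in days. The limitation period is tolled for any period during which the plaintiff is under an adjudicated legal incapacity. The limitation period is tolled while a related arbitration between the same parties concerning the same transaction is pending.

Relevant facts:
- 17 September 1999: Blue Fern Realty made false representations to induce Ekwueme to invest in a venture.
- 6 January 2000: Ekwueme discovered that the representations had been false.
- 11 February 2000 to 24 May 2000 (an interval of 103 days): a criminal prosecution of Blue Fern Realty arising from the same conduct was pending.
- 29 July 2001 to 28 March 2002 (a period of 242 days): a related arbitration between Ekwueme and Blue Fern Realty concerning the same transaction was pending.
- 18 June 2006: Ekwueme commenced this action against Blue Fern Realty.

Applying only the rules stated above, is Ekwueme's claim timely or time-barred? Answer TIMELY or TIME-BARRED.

The claim did not accrue until Ekwueme discovered the injury on 6 January 2000; the 17 September 1999 act date does not start the clock under the stated rule.
The untolled deadline — 6 years after 6 January 2000 — is 6 January 2006.
Because the pending related arbitration ran from 29 July 2001 to 28 March 2002, the deadline is extended by 242 days to 5 September 2006.
No stated provision tolls the period for a criminal prosecution, so the interval from 11 February 2000 to 24 May 2000 has no effect on the deadline.
Ekwueme filed on 18 June 2006, before the 5 September 2006 deadline, so the action is timely.

TIMELY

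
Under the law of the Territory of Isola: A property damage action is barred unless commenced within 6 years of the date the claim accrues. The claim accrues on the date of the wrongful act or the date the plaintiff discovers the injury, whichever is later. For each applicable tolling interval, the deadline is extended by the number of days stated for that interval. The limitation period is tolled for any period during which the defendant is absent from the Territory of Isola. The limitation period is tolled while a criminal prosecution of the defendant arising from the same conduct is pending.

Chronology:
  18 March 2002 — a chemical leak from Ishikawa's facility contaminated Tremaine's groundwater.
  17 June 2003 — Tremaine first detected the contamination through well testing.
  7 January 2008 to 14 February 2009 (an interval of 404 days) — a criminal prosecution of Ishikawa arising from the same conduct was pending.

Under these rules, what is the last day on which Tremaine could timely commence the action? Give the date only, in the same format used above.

26 July 2010

The claim accrued on 17 June 2003 — the later of the 18 March 2002 act and the 17 June 2003 discovery.
6 years from 17 June 2003 is 17 June 2009.
The pending criminal prosecution from 7 January 2008 to 14 February 2009 tolled the period for 404 days, extending the deadline to 26 July 2010.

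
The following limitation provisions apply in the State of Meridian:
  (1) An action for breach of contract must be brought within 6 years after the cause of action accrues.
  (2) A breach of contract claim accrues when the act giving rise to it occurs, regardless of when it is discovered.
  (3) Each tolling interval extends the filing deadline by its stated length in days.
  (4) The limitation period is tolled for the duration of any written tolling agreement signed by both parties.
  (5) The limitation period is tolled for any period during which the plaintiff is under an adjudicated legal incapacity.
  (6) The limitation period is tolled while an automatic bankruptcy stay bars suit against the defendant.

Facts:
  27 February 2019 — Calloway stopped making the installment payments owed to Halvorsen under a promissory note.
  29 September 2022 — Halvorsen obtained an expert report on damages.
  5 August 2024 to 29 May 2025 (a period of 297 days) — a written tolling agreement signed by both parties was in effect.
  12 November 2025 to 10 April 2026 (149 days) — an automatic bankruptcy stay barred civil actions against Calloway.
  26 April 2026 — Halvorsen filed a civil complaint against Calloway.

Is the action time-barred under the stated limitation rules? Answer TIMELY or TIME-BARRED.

The cause of action accrued on 27 February 2019, the date of the act.
6 years from 27 February 2019 is 27 February 2025.
The period was tolled for 297 days by the written tolling agreement (5 August 2024 to 29 May 2025), pushing the deadline to 21 December 2025.
The automatic bankruptcy stay from 12 November 2025 to 10 April 2026 tolled the period for 149 days, extending the deadline to 19 May 2026.
Nothing else in the chronology tolls or restarts the period.
Filing on 26 April 2026 beat the 19 May 2026 deadline — the action is timely.

TIMELY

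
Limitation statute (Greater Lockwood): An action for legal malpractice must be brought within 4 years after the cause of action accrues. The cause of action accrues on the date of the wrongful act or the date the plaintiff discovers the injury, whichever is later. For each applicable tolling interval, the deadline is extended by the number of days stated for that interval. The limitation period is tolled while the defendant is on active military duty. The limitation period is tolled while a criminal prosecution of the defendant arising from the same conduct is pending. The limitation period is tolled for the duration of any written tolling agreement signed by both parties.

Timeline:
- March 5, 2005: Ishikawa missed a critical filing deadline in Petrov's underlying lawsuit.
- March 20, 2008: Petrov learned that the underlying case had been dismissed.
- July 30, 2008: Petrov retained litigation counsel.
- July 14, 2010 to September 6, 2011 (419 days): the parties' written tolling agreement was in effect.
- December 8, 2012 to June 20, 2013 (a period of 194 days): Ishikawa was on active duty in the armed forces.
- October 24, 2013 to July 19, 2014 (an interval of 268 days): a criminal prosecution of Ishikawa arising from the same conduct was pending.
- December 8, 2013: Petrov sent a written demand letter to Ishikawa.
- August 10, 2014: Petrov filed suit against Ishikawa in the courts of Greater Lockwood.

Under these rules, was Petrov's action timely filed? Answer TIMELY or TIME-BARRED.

Because discovery on March 20, 2008 post-dates the March 5, 2005 act, accrual under the later-of rule falls on March 20, 2008.
Adding the 4 years base period to March 20, 2008 gives a deadline of March 20, 2012, before any tolling.
Because the written tolling agreement ran from July 14, 2010 to September 6, 2011, the deadline is extended by 419 days to May 13, 2013.
The period was tolled for 194 days by the defendant's active military service (December 8, 2012 to June 20, 2013), pushing the deadline to November 23, 2013.
The pending criminal prosecution from October 24, 2013 to July 19, 2014 tolled the period for 268 days, extending the deadline to August 18, 2014.
Nothing else in the chronology tolls or restarts the period.
Filing on August 10, 2014 beat the August 18, 2014 deadline — the action is timely.

TIMELY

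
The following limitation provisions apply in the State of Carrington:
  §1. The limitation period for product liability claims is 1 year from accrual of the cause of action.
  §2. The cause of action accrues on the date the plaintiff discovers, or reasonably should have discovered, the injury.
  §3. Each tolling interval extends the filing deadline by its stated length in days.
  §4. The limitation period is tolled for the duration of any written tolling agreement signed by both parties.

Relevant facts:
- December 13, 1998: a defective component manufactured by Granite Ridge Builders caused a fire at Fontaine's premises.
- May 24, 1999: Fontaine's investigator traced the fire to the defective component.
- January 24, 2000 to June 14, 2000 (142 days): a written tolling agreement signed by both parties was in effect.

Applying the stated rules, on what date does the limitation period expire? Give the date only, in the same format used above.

Accrual is tied to discovery, so the period began on May 24, 1999 rather than on December 13, 1998 when the act occurred.
The untolled deadline — 1 year after May 24, 1999 — is May 24, 2000.
Because the written tolling agreement ran from January 24, 2000 to June 14, 2000, the deadline is extended by 142 days to October 13, 2000.

October 13, 2000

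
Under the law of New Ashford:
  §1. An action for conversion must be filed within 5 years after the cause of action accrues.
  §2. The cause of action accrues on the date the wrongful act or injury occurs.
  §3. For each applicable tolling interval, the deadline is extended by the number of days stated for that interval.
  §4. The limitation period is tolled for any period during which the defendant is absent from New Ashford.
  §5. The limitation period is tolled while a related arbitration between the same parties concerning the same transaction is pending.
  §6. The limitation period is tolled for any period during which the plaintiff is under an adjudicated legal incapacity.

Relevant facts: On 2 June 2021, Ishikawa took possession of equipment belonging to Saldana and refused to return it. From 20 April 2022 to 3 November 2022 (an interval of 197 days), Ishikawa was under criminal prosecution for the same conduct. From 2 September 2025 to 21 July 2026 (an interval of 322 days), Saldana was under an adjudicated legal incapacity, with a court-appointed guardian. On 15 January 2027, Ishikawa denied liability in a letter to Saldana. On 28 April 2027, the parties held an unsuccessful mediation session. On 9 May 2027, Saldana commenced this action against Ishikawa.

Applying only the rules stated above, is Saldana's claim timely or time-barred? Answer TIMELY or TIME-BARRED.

The claim accrued on 2 June 2021, when the wrongful act occurred.
The untolled deadline — 5 years after 2 June 2021 — is 2 June 2026.
The period was tolled for 322 days by the plaintiff's legal incapacity (2 September 2025 to 21 July 2026), pushing the deadline to 20 April 2027.
Although a criminal prosecution ran from 20 April 2022 to 3 November 2022, the stated rules do not make that a tolling event, so it is disregarded.
None of the other events listed affects the running of the period under the stated rules.
Saldana filed on 9 May 2027, after the 20 April 2027 deadline, so the action is time-barred.

TIME-BARRED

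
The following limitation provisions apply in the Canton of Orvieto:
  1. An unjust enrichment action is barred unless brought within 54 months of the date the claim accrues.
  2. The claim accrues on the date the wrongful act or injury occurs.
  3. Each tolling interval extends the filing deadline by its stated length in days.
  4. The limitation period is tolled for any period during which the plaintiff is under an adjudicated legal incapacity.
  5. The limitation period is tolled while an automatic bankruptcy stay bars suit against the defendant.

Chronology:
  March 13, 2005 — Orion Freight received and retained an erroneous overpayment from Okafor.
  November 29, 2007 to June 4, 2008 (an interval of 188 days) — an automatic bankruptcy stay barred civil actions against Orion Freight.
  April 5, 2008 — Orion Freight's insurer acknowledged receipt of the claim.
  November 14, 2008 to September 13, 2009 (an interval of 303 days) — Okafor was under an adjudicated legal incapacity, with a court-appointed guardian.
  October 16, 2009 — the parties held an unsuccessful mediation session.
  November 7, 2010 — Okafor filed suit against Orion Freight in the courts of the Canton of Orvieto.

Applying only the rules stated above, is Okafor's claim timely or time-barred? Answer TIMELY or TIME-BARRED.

TIMELY

The limitation period began to run on March 13, 2005.
Adding the 54 months base period to March 13, 2005 gives a deadline of September 13, 2009, before any tolling.
The period was tolled for 188 days by the automatic bankruptcy stay (November 29, 2007 to June 4, 2008), pushing the deadline to March 20, 2010.
The plaintiff's legal incapacity from November 14, 2008 to September 13, 2009 tolled the period for 303 days, extending the deadline to January 17, 2011.
The other events in the timeline have no effect on the limitation period under the stated rules.
Okafor filed on November 7, 2010, before the January 17, 2011 deadline, so the action is timely.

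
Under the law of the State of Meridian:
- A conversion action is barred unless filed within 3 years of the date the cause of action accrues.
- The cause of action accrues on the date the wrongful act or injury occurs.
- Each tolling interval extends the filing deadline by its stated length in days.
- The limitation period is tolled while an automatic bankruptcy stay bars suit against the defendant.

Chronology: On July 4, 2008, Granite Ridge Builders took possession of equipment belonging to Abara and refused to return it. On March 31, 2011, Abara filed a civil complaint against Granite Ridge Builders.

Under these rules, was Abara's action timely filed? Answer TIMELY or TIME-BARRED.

TIMELY

The cause of action accrued on July 4, 2008, the date of the act.
The untolled deadline — 3 years after July 4, 2008 — is July 4, 2011.
Abara filed on March 31, 2011, before the July 4, 2011 deadline, so the action is timely.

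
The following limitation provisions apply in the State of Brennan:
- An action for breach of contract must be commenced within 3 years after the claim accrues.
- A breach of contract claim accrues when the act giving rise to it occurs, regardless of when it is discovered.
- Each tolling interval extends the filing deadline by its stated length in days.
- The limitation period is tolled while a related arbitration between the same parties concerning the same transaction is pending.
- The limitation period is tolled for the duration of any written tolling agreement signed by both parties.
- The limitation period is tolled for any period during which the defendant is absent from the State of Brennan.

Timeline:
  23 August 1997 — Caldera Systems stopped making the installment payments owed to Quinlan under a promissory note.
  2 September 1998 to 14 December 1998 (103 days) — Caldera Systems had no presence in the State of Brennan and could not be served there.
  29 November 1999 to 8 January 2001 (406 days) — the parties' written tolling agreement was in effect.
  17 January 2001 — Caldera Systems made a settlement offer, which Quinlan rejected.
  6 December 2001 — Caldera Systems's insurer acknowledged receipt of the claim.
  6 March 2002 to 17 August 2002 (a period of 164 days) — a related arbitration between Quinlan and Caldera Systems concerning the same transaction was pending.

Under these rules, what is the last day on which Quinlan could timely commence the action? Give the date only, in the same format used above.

14 January 2002

The claim accrued on 23 August 1997, when the wrongful act occurred.
The untolled deadline — 3 years after 23 August 1997 — is 23 August 2000.
The period was tolled for 103 days by the defendant's absence from the jurisdiction (2 September 1998 to 14 December 1998), pushing the deadline to 4 December 2000.
The period was tolled for 406 days by the written tolling agreement (29 November 1999 to 8 January 2001), pushing the deadline to 14 January 2002.
By the time the pending related arbitration began on 6 March 2002, the limitation period had already expired on 14 January 2002; that interval cannot revive it.
The other events in the timeline have no effect on the limitation period under the stated rules.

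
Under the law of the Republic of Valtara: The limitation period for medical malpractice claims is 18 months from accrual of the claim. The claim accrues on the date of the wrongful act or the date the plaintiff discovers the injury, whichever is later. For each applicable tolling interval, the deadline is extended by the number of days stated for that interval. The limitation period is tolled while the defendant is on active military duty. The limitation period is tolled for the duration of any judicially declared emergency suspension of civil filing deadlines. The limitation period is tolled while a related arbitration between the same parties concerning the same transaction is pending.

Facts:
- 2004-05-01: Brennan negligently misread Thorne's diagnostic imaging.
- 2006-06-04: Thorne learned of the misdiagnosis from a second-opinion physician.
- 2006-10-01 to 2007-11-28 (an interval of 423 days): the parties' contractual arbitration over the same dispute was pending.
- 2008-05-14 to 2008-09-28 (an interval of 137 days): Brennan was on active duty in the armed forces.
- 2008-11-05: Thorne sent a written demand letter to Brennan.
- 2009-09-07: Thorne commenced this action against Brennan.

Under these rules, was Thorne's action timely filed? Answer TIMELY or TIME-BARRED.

TIME-BARRED

The claim accrued on 2006-06-04 — the later of the 2004-05-01 act and the 2006-06-04 discovery.
18 months from 2006-06-04 is 2007-12-04.
The period was tolled for 423 days by the pending related arbitration (2006-10-01 to 2007-11-28), pushing the deadline to 2009-01-30.
The defendant's active military service from 2008-05-14 to 2008-09-28 tolled the period for 137 days, extending the deadline to 2009-06-16.
Nothing else in the chronology tolls or restarts the period.
Filing on 2009-09-07 missed the 2009-06-16 deadline — the action is time-barred.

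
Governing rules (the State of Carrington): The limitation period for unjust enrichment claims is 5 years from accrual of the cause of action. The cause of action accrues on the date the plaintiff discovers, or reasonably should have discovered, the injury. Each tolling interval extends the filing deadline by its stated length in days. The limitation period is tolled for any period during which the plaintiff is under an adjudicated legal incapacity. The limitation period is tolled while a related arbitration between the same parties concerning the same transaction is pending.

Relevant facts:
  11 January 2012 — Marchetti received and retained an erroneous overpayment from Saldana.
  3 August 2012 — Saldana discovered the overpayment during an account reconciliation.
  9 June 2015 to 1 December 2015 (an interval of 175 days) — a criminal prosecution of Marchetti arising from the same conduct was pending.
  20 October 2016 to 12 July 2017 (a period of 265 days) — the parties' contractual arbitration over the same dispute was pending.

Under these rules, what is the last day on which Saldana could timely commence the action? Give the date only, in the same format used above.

25 April 2018

The claim did not accrue until Saldana discovered the injury on 3 August 2012; the 11 January 2012 act date does not start the clock under the stated rule.
Adding the 5 years base period to 3 August 2012 gives a deadline of 3 August 2017, before any tolling.
The period was tolled for 265 days by the pending related arbitration (20 October 2016 to 12 July 2017), pushing the deadline to 25 April 2018.
Although a criminal prosecution ran from 9 June 2015 to 1 December 2015, the stated rules do not make that a tolling event, so it is disregarded.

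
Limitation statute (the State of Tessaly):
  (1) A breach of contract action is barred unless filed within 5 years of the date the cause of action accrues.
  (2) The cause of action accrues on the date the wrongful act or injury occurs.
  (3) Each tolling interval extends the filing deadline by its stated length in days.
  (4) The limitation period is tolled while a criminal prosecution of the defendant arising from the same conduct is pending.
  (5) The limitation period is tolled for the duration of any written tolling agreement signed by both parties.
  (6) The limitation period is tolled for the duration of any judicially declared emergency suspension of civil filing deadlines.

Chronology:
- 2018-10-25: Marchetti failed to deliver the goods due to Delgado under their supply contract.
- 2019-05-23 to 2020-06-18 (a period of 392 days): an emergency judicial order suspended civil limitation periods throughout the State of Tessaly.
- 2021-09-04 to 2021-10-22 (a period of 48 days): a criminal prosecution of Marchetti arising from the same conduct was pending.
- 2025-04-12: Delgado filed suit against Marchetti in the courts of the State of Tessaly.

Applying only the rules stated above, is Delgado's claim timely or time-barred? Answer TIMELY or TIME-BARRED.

TIME-BARRED

The cause of action accrued on 2018-10-25, the date of the act.
The untolled deadline — 5 years after 2018-10-25 — is 2023-10-25.
Because the emergency suspension of filing deadlines ran from 2019-05-23 to 2020-06-18, the deadline is extended by 392 days to 2024-11-20.
Because the pending criminal prosecution ran from 2021-09-04 to 2021-10-22, the deadline is extended by 48 days to 2025-01-07.
Delgado filed on 2025-04-12, after the 2025-01-07 deadline, so the action is time-barred.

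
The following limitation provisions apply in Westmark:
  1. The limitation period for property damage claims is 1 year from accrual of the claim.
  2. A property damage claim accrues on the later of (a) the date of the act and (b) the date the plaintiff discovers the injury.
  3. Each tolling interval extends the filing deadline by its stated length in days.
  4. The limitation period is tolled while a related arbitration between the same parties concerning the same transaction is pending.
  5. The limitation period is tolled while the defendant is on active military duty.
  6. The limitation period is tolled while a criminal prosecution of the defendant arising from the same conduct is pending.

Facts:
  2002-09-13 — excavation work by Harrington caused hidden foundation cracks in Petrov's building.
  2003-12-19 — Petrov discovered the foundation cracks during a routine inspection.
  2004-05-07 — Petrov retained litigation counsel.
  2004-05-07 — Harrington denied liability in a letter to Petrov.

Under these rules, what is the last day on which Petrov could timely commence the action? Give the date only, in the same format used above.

2004-12-19

The claim accrued on 2003-12-19 — the later of the 2002-09-13 act and the 2003-12-19 discovery.
Adding the 1 year base period to 2003-12-19 gives a deadline of 2004-12-19, before any tolling.
None of the other events listed affects the running of the period under the stated rules.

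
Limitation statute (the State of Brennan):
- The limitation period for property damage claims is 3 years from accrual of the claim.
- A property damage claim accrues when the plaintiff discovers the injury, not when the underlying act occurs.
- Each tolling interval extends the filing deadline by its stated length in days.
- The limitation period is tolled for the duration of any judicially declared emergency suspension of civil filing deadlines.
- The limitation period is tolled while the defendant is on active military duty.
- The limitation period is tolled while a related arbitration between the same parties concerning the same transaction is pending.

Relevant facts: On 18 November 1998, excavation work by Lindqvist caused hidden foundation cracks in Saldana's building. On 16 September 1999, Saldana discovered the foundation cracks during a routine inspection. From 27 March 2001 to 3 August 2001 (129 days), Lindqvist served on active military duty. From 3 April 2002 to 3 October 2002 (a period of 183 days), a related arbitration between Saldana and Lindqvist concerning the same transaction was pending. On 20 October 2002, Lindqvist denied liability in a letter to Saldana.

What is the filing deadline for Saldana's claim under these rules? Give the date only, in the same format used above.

25 July 2003

Under the discovery rule, the claim accrued on 16 September 1999, when Saldana discovered the injury — not on the 18 November 1998 date of the underlying act.
The untolled deadline — 3 years after 16 September 1999 — is 16 September 2002.
The period was tolled for 129 days by the defendant's active military service (27 March 2001 to 3 August 2001), pushing the deadline to 23 January 2003.
Because the pending related arbitration ran from 3 April 2002 to 3 October 2002, the deadline is extended by 183 days to 25 July 2003.
None of the other events listed affects the running of the period under the stated rules.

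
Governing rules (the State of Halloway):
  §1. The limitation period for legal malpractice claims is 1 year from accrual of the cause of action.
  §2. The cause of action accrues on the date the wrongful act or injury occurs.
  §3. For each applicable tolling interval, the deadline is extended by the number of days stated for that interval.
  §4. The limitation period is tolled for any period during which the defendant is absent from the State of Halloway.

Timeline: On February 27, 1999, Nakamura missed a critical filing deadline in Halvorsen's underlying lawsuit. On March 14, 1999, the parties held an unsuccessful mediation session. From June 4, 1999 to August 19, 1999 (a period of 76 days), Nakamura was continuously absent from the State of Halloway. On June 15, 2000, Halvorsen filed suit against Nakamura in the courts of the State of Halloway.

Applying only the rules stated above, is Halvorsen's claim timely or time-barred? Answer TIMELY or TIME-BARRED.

TIME-BARRED

The limitation period began to run on February 27, 1999.
1 year from February 27, 1999 is February 27, 2000.
The defendant's absence from the jurisdiction from June 4, 1999 to August 19, 1999 tolled the period for 76 days, extending the deadline to May 13, 2000.
None of the other events listed affects the running of the period under the stated rules.
The June 15, 2000 filing falls after the May 13, 2000 deadline; the claim is time-barred.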